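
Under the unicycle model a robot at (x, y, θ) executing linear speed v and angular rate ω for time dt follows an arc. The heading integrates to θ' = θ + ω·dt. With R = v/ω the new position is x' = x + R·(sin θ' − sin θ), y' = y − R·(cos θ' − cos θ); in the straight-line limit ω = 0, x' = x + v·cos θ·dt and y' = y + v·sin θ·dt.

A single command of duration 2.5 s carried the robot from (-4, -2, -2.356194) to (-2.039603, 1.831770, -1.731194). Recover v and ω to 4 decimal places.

v = -1.7500, ω = 0.2500

Δθ = -1.731194 − -2.356194 = 0.625000
ω = Δθ/dt = 0.625000/2.5 = 0.2500
R = −Δy/(cos θ' − cos θ) = -7.0000
v = R·ω = -7.0000·0.2500 = -1.7500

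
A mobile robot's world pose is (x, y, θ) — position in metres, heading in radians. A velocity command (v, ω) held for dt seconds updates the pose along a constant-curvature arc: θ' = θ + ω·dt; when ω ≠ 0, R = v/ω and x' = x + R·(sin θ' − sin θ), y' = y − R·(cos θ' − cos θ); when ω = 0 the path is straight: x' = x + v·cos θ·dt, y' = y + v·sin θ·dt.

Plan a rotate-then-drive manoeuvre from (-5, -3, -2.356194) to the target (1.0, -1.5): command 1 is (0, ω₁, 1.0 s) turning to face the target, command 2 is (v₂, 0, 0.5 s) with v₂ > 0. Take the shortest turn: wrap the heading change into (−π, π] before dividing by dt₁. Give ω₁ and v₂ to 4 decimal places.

ω₁ = 2.6012, v₂ = 12.3693

heading to target = atan2(-1.5−-3, 1−-5) = 0.2450
Δθ = wrap(0.2450 − -2.3562) = 2.6012; ω₁ = Δθ/dt₁ = 2.6012
distance = √((1−-5)² + (-1.5−-3)²) = 6.1847; v₂ = distance/dt₂ = 12.3693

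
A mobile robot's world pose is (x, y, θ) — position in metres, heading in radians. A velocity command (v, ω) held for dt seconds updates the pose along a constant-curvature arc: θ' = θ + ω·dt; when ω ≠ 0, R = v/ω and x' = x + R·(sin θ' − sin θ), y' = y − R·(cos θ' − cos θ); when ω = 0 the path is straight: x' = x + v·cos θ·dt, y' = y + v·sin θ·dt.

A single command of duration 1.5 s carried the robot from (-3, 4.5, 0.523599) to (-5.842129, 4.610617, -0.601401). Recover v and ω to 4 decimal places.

v = -2.0000, ω = -0.7500

Δθ = -0.601401 − 0.523599 = -1.125000
ω = Δθ/dt = -1.125000/1.5 = -0.7500
R = Δx/(sin θ' − sin θ) = 2.6667
v = R·ω = 2.6667·-0.7500 = -2.0000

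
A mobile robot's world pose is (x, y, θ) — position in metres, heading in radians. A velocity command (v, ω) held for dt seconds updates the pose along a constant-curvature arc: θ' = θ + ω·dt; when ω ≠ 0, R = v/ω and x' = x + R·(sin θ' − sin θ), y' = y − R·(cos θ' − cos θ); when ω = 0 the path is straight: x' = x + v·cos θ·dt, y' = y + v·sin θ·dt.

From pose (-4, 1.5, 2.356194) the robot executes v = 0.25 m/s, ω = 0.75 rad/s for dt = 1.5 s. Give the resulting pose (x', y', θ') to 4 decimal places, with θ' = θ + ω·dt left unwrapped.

θ' = 2.3562 + 0.75·1.5 = 3.4812
R = v/ω = 0.25/0.75 = 0.3333
x' = -4 + 0.3333·(sin 3.4812 − sin 2.3562) = -4.3467
y' = 1.5 − 0.3333·(cos 3.4812 − cos 2.3562) = 1.5786

(-4.3467, 1.5786, 3.4812)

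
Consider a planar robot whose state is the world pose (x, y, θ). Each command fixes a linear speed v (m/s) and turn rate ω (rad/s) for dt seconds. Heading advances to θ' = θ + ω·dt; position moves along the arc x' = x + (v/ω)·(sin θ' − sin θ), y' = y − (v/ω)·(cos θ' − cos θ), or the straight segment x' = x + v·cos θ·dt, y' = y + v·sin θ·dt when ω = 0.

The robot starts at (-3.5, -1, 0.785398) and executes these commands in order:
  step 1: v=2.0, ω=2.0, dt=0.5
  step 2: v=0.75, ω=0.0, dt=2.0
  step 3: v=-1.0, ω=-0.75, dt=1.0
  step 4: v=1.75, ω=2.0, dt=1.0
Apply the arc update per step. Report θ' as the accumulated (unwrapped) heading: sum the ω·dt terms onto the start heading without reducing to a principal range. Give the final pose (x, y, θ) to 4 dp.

step 1: θ'=1.7854 (R=1.0000) → pose (-3.2300, -0.0799, 1.7854)
step 2: θ'=1.7854 (straight) → pose (-3.5495, 1.3857, 1.7854)
step 3: θ'=1.0354 (R=1.3333) → pose (-3.7055, 0.4215, 1.0354)
step 4: θ'=3.0354 (R=0.8750) → pose (-4.3653, 1.7379, 3.0354)

(-4.3653, 1.7379, 3.0354)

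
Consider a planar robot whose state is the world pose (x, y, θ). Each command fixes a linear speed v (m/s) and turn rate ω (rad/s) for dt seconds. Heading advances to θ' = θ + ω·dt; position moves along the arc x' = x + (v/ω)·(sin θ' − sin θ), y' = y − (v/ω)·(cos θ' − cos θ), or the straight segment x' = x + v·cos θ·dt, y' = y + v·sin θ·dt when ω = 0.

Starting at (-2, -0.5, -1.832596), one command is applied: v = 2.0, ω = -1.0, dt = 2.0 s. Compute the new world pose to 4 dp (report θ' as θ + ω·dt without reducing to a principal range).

(-5.2065, -1.5236, -3.8326)

θ' = -1.8326 + -1.0·2.0 = -3.8326
R = v/ω = 2.0/-1.0 = -2.0000
x' = -2 + -2.0000·(sin -3.8326 − sin -1.8326) = -5.2065
y' = -0.5 − -2.0000·(cos -3.8326 − cos -1.8326) = -1.5236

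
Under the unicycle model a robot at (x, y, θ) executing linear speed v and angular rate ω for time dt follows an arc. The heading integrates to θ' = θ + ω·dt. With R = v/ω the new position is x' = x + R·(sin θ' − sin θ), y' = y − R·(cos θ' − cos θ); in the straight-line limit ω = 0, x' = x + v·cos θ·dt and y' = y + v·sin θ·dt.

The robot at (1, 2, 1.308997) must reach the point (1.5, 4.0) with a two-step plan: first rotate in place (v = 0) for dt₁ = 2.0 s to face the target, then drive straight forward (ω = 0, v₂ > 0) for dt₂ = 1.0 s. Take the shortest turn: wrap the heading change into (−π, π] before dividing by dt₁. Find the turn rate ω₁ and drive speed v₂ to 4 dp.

heading to target = atan2(4−2, 1.5−1) = 1.3258
Δθ = wrap(1.3258 − 1.3090) = 0.0168; ω₁ = Δθ/dt₁ = 0.0084
distance = √((1.5−1)² + (4−2)²) = 2.0616; v₂ = distance/dt₂ = 2.0616

ω₁ = 0.0084, v₂ = 2.0616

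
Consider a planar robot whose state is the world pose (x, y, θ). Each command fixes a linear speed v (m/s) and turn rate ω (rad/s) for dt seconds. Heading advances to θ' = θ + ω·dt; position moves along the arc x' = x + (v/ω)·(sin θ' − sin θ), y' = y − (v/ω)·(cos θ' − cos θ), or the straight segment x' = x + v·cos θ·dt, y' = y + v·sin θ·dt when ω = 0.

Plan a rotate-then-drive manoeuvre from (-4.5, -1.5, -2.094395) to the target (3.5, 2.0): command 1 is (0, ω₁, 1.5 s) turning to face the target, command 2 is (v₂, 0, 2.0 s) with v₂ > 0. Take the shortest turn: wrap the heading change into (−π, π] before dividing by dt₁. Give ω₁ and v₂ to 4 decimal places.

heading to target = atan2(2−-1.5, 3.5−-4.5) = 0.4124
Δθ = wrap(0.4124 − -2.0944) = 2.5068; ω₁ = Δθ/dt₁ = 1.6712
distance = √((3.5−-4.5)² + (2−-1.5)²) = 8.7321; v₂ = distance/dt₂ = 4.3661

ω₁ = 1.6712, v₂ = 4.3661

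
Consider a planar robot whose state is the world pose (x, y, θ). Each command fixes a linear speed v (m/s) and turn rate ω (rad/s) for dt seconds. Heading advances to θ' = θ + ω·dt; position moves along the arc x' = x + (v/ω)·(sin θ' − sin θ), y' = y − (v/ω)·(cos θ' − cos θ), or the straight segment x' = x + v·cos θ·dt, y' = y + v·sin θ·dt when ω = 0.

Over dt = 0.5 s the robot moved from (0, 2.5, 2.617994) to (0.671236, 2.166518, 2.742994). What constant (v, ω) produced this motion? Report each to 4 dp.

v = -1.5000, ω = 0.2500

Δθ = 2.742994 − 2.617994 = 0.125000
ω = Δθ/dt = 0.125000/0.5 = 0.2500
R = Δx/(sin θ' − sin θ) = -6.0000
v = R·ω = -6.0000·0.2500 = -1.5000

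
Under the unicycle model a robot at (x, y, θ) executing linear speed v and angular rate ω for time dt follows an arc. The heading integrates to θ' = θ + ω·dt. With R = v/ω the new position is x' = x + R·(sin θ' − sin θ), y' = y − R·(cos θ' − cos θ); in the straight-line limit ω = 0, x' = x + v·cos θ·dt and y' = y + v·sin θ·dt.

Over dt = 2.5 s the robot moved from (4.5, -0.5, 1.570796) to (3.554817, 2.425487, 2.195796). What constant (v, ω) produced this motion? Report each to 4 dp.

v = 1.2500, ω = 0.2500

Δθ = 2.195796 − 1.570796 = 0.625000
ω = Δθ/dt = 0.625000/2.5 = 0.2500
R = −Δy/(cos θ' − cos θ) = 5.0000
v = R·ω = 5.0000·0.2500 = 1.2500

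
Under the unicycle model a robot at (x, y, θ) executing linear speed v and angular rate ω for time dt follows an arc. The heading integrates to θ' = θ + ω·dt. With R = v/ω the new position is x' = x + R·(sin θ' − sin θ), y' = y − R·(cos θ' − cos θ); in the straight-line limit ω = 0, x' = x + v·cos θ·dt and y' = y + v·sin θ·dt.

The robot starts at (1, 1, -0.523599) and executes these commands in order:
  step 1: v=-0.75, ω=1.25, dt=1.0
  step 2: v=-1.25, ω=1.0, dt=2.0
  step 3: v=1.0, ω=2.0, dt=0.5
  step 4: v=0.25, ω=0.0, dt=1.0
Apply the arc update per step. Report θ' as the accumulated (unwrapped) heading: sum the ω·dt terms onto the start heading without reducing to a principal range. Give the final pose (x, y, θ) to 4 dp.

step 1: θ'=0.7264 (R=-0.6000) → pose (0.3015, 0.9289, 0.7264)
step 2: θ'=2.7264 (R=-1.2500) → pose (0.6275, -1.1493, 2.7264)
step 3: θ'=3.7264 (R=0.5000) → pose (0.1498, -1.1899, 3.7264)
step 4: θ'=3.7264 (straight) → pose (-0.0586, -1.3280, 3.7264)

(-0.0586, -1.3280, 3.7264)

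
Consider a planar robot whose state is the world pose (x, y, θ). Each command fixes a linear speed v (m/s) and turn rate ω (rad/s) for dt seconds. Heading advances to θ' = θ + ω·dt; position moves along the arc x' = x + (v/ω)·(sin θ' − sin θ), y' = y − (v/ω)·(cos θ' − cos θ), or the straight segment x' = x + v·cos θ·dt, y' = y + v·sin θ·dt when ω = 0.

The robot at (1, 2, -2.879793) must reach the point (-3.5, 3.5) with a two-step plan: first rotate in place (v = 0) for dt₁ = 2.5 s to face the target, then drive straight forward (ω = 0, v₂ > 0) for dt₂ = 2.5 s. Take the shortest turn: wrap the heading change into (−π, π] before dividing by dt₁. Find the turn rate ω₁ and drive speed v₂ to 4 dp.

ω₁ = -0.2334, v₂ = 1.8974

heading to target = atan2(3.5−2, -3.5−1) = 2.8198
Δθ = wrap(2.8198 − -2.8798) = -0.5836; ω₁ = Δθ/dt₁ = -0.2334
distance = √((-3.5−1)² + (3.5−2)²) = 4.7434; v₂ = distance/dt₂ = 1.8974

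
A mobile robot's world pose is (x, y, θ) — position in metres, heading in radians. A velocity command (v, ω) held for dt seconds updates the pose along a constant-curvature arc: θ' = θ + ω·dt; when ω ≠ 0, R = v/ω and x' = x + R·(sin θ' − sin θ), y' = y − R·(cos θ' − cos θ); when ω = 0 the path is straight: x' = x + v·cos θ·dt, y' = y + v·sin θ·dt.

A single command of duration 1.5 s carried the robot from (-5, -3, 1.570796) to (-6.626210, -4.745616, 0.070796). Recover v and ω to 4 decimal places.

v = -1.7500, ω = -1.0000

Δθ = 0.070796 − 1.570796 = -1.500000
ω = Δθ/dt = -1.500000/1.5 = -1.0000
R = −Δy/(cos θ' − cos θ) = 1.7500
v = R·ω = 1.7500·-1.0000 = -1.7500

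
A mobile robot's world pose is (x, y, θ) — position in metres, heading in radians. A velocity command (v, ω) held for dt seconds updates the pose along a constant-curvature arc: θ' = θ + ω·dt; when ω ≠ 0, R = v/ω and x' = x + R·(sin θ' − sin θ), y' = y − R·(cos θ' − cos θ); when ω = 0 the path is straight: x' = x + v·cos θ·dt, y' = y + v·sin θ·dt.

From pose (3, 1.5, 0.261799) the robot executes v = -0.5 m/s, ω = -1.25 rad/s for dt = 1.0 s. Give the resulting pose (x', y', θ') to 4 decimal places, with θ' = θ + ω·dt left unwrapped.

(2.5625, 1.6663, -0.9882)

θ' = 0.2618 + -1.25·1.0 = -0.9882
R = v/ω = -0.5/-1.25 = 0.4000
x' = 3 + 0.4000·(sin -0.9882 − sin 0.2618) = 2.5625
y' = 1.5 − 0.4000·(cos -0.9882 − cos 0.2618) = 1.6663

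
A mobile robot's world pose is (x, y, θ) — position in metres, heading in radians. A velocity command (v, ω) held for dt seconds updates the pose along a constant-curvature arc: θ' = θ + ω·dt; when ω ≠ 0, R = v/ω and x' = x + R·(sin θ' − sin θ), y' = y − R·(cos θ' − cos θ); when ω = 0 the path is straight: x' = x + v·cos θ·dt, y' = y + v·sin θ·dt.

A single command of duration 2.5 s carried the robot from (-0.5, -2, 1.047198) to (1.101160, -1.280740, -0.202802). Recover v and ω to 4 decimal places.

v = 0.7500, ω = -0.5000

Δθ = -0.202802 − 1.047198 = -1.250000
ω = Δθ/dt = -1.250000/2.5 = -0.5000
R = Δx/(sin θ' − sin θ) = -1.5000
v = R·ω = -1.5000·-0.5000 = 0.7500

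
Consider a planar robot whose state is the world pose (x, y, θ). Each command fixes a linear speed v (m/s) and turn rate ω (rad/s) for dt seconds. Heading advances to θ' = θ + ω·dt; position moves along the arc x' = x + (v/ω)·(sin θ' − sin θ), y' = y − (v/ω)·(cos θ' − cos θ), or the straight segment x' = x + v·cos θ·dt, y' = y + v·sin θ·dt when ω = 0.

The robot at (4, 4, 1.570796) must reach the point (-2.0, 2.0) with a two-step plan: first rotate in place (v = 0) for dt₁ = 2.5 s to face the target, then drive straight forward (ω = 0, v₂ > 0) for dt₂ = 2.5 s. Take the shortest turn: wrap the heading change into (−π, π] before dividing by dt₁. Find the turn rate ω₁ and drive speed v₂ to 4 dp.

ω₁ = 0.7570, v₂ = 2.5298

heading to target = atan2(2−4, -2−4) = -2.8198
Δθ = wrap(-2.8198 − 1.5708) = 1.8925; ω₁ = Δθ/dt₁ = 0.7570
distance = √((-2−4)² + (2−4)²) = 6.3246; v₂ = distance/dt₂ = 2.5298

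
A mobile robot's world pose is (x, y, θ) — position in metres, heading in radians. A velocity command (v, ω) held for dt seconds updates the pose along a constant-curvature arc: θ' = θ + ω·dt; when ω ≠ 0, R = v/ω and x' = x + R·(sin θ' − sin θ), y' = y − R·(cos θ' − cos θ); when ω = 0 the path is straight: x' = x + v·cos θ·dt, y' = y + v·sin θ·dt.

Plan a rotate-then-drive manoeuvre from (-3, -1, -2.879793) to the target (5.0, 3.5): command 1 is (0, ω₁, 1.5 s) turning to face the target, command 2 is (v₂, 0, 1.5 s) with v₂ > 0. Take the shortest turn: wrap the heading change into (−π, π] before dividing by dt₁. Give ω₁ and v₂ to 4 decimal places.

heading to target = atan2(3.5−-1, 5−-3) = 0.5124
Δθ = wrap(0.5124 − -2.8798) = -2.8910; ω₁ = Δθ/dt₁ = -1.9273
distance = √((5−-3)² + (3.5−-1)²) = 9.1788; v₂ = distance/dt₂ = 6.1192

ω₁ = -1.9273, v₂ = 6.1192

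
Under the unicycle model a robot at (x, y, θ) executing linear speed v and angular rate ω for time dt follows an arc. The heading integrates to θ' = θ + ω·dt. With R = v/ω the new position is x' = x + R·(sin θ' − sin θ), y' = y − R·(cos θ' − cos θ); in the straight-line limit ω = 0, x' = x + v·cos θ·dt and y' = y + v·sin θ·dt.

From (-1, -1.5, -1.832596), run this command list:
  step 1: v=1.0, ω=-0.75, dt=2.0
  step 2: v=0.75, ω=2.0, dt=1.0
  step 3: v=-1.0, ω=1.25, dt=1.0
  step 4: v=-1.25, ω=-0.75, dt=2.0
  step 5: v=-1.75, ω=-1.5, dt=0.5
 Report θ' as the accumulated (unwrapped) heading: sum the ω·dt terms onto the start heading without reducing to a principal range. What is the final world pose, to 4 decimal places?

step 1: θ'=-3.3326 (R=-1.3333) → pose (-2.5410, -2.4640, -3.3326)
step 2: θ'=-1.3326 (R=0.3750) → pose (-2.9766, -2.9207, -1.3326)
step 3: θ'=-0.0826 (R=-0.8000) → pose (-3.6880, -2.3121, -0.0826)
step 4: θ'=-1.5826 (R=1.6667) → pose (-5.2171, -0.6315, -1.5826)
step 5: θ'=-2.3326 (R=1.1667) → pose (-4.8947, 0.1600, -2.3326)

(-4.8947, 0.1600, -2.3326)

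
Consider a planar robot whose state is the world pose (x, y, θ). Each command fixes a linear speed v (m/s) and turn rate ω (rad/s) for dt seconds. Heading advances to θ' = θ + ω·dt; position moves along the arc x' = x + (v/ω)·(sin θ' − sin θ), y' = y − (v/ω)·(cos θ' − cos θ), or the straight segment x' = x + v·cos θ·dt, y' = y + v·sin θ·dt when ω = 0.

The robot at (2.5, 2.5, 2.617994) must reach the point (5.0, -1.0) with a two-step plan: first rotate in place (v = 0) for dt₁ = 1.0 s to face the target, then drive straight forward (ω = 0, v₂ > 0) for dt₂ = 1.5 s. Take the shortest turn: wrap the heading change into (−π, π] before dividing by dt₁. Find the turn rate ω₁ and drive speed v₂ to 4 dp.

ω₁ = 2.7146, v₂ = 2.8674

heading to target = atan2(-1−2.5, 5−2.5) = -0.9505
Δθ = wrap(-0.9505 − 2.6180) = 2.7146; ω₁ = Δθ/dt₁ = 2.7146
distance = √((5−2.5)² + (-1−2.5)²) = 4.3012; v₂ = distance/dt₂ = 2.8674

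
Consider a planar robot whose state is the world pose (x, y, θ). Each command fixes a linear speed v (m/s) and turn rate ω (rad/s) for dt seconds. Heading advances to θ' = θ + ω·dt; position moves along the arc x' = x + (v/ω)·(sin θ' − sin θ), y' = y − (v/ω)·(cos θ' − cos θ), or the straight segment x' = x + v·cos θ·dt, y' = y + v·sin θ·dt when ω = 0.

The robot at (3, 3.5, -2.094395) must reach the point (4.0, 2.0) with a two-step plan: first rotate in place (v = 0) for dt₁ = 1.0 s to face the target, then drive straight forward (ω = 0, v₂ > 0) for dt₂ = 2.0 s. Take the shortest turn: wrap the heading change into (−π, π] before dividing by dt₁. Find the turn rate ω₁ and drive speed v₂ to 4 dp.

ω₁ = 1.1116, v₂ = 0.9014

heading to target = atan2(2−3.5, 4−3) = -0.9828
Δθ = wrap(-0.9828 − -2.0944) = 1.1116; ω₁ = Δθ/dt₁ = 1.1116
distance = √((4−3)² + (2−3.5)²) = 1.8028; v₂ = distance/dt₂ = 0.9014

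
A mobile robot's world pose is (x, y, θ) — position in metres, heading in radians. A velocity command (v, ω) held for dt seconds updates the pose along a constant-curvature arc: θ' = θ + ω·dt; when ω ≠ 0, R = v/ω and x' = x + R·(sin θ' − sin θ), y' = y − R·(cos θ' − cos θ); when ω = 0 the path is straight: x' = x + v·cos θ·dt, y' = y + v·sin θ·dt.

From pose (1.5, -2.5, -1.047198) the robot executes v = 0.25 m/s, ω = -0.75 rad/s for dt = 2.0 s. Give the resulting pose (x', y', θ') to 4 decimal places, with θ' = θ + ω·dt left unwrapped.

θ' = -1.0472 + -0.75·2.0 = -2.5472
R = v/ω = 0.25/-0.75 = -0.3333
x' = 1.5 + -0.3333·(sin -2.5472 − sin -1.0472) = 1.3980
y' = -2.5 − -0.3333·(cos -2.5472 − cos -1.0472) = -2.9428

(1.3980, -2.9428, -2.5472)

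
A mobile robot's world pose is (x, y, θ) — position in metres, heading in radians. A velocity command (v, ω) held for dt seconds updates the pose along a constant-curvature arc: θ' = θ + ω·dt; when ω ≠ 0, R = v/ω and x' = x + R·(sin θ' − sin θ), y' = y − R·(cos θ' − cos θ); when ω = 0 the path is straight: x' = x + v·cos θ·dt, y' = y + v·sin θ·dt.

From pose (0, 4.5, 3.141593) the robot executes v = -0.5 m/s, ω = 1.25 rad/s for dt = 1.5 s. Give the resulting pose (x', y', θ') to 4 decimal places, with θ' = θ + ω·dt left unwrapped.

(0.3816, 5.0198, 5.0166)

θ' = 3.1416 + 1.25·1.5 = 5.0166
R = v/ω = -0.5/1.25 = -0.4000
x' = 0 + -0.4000·(sin 5.0166 − sin 3.1416) = 0.3816
y' = 4.5 − -0.4000·(cos 5.0166 − cos 3.1416) = 5.0198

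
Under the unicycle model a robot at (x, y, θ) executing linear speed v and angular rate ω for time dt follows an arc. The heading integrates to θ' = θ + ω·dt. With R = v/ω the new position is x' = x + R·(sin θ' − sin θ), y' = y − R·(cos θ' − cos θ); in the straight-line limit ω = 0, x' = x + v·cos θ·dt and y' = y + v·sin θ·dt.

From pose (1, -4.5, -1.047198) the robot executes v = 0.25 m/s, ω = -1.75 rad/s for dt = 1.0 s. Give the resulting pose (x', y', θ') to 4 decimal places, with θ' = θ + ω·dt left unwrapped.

(0.9245, -4.7059, -2.7972)

θ' = -1.0472 + -1.75·1.0 = -2.7972
R = v/ω = 0.25/-1.75 = -0.1429
x' = 1 + -0.1429·(sin -2.7972 − sin -1.0472) = 0.9245
y' = -4.5 − -0.1429·(cos -2.7972 − cos -1.0472) = -4.7059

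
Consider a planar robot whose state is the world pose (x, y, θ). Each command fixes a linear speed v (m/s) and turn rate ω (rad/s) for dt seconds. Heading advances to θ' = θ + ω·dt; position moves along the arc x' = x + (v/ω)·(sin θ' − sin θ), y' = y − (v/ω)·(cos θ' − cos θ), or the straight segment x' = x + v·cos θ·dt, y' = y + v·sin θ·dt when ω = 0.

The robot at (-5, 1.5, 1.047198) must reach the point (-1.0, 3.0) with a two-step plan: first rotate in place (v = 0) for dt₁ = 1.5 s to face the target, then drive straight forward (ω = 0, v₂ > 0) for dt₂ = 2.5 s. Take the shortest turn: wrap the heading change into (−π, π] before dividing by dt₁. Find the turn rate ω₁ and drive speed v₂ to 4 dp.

heading to target = atan2(3−1.5, -1−-5) = 0.3588
Δθ = wrap(0.3588 − 1.0472) = -0.6884; ω₁ = Δθ/dt₁ = -0.4590
distance = √((-1−-5)² + (3−1.5)²) = 4.2720; v₂ = distance/dt₂ = 1.7088

ω₁ = -0.4590, v₂ = 1.7088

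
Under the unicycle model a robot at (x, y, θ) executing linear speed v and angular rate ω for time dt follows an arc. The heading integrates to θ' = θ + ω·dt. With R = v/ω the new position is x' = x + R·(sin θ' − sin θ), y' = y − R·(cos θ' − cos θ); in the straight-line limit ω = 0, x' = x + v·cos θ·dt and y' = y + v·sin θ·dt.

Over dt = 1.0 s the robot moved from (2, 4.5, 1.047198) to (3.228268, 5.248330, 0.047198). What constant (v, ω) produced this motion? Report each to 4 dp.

v = 1.5000, ω = -1.0000

Δθ = 0.047198 − 1.047198 = -1.000000
ω = Δθ/dt = -1.000000/1.0 = -1.0000
R = Δx/(sin θ' − sin θ) = -1.5000
v = R·ω = -1.5000·-1.0000 = 1.5000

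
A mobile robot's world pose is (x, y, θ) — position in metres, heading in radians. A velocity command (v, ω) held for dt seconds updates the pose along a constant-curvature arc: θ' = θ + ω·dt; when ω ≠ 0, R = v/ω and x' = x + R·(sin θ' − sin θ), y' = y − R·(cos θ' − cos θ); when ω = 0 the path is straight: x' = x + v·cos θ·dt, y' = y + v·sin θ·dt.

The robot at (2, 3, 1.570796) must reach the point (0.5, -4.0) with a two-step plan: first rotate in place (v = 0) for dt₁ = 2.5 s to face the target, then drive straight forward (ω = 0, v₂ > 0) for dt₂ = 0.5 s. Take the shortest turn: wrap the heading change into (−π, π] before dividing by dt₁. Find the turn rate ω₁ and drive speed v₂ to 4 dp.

ω₁ = 1.1722, v₂ = 14.3178

heading to target = atan2(-4−3, 0.5−2) = -1.7819
Δθ = wrap(-1.7819 − 1.5708) = 2.9305; ω₁ = Δθ/dt₁ = 1.1722
distance = √((0.5−2)² + (-4−3)²) = 7.1589; v₂ = distance/dt₂ = 14.3178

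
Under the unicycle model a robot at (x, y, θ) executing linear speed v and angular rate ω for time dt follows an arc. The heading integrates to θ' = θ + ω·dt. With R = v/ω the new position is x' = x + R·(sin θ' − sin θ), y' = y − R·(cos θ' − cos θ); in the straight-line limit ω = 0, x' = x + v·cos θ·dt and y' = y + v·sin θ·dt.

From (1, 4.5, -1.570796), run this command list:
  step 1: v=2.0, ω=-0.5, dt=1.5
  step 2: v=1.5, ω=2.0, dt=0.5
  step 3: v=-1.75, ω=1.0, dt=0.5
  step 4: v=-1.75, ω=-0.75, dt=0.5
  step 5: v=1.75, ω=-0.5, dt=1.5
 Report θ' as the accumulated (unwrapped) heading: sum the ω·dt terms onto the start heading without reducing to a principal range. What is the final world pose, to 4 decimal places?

(-1.1302, 0.0085, -1.9458)

step 1: θ'=-2.3208 (R=-4.0000) → pose (-0.0732, 1.7734, -2.3208)
step 2: θ'=-1.3208 (R=0.7500) → pose (-0.2512, 1.0767, -1.3208)
step 3: θ'=-0.8208 (R=-1.7500) → pose (-0.6663, 1.8366, -0.8208)
step 4: θ'=-1.1958 (R=2.3333) → pose (-1.1302, 2.5724, -1.1958)
step 5: θ'=-1.9458 (R=-3.5000) → pose (-1.1302, 0.0085, -1.9458)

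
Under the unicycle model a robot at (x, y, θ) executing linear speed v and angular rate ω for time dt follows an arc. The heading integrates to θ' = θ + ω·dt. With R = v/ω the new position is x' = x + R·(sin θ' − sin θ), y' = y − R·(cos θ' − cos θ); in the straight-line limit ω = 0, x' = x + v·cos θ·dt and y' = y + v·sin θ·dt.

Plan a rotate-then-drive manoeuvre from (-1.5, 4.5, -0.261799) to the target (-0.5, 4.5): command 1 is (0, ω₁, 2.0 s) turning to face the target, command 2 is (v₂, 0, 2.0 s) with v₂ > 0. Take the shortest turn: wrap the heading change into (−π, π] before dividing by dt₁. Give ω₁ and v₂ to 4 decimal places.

heading to target = atan2(4.5−4.5, -0.5−-1.5) = 0.0000
Δθ = wrap(0.0000 − -0.2618) = 0.2618; ω₁ = Δθ/dt₁ = 0.1309
distance = √((-0.5−-1.5)² + (4.5−4.5)²) = 1.0000; v₂ = distance/dt₂ = 0.5000

ω₁ = 0.1309, v₂ = 0.5000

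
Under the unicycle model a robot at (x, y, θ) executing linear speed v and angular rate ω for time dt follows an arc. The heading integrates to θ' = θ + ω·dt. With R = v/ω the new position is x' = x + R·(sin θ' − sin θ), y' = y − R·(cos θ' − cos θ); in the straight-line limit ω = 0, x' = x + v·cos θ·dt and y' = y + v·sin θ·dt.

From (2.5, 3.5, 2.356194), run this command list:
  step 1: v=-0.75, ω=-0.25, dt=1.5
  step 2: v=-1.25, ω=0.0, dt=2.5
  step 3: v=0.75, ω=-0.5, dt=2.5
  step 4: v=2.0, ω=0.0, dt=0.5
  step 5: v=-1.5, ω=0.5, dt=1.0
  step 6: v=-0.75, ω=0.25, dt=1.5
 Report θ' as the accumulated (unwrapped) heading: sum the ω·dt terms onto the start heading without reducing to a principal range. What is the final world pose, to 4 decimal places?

(4.4997, -0.2464, 1.6062)

step 1: θ'=1.9812 (R=3.0000) → pose (3.1296, 2.5756, 1.9812)
step 2: θ'=1.9812 (straight) → pose (4.3764, -0.2899, 1.9812)
step 3: θ'=0.7312 (R=-1.5000) → pose (4.7502, 1.4251, 0.7312)
step 4: θ'=0.7312 (straight) → pose (5.4945, 2.0929, 0.7312)
step 5: θ'=1.2312 (R=-3.0000) → pose (4.6692, 0.8591, 1.2312)
step 6: θ'=1.6062 (R=-3.0000) → pose (4.4997, -0.2464, 1.6062)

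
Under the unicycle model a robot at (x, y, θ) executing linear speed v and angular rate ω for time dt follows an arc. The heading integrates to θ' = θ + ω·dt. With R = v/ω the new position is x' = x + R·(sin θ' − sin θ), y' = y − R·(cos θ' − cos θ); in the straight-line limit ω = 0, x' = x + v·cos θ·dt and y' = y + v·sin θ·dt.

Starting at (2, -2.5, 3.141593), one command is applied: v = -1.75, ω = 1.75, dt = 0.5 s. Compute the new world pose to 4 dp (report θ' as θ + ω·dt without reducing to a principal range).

θ' = 3.1416 + 1.75·0.5 = 4.0166
R = v/ω = -1.75/1.75 = -1.0000
x' = 2 + -1.0000·(sin 4.0166 − sin 3.1416) = 2.7675
y' = -2.5 − -1.0000·(cos 4.0166 − cos 3.1416) = -2.1410

(2.7675, -2.1410, 4.0166)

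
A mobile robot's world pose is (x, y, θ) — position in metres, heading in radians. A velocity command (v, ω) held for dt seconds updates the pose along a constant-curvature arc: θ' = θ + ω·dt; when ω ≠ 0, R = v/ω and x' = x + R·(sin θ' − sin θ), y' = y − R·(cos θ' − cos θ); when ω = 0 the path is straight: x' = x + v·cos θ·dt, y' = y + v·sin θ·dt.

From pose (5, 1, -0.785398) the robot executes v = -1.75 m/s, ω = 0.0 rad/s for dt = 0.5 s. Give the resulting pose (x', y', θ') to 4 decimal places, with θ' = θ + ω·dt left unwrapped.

(4.3813, 1.6187, -0.7854)

θ' = -0.7854 + 0.0·0.5 = -0.7854
ω = 0 → straight: x' = 5 + -1.75·cos(-0.7854)·0.5 = 4.3813
y' = 1 + -1.75·sin(-0.7854)·0.5 = 1.6187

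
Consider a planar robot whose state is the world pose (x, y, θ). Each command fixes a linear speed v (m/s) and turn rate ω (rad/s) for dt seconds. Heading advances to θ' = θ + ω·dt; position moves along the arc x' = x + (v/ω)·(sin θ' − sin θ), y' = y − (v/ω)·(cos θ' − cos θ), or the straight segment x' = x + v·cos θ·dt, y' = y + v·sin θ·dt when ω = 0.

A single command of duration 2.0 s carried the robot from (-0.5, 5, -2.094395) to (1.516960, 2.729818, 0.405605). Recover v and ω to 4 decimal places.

v = 2.0000, ω = 1.2500

Δθ = 0.405605 − -2.094395 = 2.500000
ω = Δθ/dt = 2.500000/2.0 = 1.2500
R = −Δy/(cos θ' − cos θ) = 1.6000
v = R·ω = 1.6000·1.2500 = 2.0000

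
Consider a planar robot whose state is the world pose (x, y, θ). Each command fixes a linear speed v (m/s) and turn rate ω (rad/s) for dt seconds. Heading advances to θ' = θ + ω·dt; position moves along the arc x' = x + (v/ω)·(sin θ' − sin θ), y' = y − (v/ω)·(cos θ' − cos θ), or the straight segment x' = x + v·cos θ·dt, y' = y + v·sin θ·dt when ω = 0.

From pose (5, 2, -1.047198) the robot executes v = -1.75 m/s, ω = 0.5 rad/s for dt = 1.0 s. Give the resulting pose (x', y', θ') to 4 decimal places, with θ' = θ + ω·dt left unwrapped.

(3.7899, 3.2390, -0.5472)

θ' = -1.0472 + 0.5·1.0 = -0.5472
R = v/ω = -1.75/0.5 = -3.5000
x' = 5 + -3.5000·(sin -0.5472 − sin -1.0472) = 3.7899
y' = 2 − -3.5000·(cos -0.5472 − cos -1.0472) = 3.2390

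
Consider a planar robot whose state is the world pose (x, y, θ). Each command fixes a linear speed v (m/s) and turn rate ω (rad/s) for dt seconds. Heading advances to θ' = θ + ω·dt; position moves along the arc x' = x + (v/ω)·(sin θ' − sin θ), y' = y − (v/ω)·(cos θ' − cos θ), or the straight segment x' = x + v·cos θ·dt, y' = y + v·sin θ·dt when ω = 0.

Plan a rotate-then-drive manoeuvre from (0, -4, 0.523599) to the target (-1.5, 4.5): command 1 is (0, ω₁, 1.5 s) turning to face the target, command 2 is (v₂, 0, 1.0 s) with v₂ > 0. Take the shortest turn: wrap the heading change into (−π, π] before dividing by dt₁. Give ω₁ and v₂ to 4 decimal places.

ω₁ = 0.8146, v₂ = 8.6313

heading to target = atan2(4.5−-4, -1.5−0) = 1.7455
Δθ = wrap(1.7455 − 0.5236) = 1.2219; ω₁ = Δθ/dt₁ = 0.8146
distance = √((-1.5−0)² + (4.5−-4)²) = 8.6313; v₂ = distance/dt₂ = 8.6313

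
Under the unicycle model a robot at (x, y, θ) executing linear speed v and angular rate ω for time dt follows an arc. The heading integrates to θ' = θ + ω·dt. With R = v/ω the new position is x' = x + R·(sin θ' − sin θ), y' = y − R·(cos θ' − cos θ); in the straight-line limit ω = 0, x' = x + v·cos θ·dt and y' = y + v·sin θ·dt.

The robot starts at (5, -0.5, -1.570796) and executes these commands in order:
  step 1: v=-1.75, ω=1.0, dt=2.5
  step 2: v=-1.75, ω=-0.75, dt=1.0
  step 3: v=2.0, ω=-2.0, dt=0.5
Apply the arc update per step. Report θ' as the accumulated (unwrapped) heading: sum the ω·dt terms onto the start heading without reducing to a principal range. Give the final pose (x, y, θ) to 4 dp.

step 1: θ'=0.9292 (R=-1.7500) → pose (1.8480, 0.5473, 0.9292)
step 2: θ'=0.1792 (R=2.3333) → pose (0.3946, -0.3522, 0.1792)
step 3: θ'=-0.8208 (R=-1.0000) → pose (1.3045, -0.6546, -0.8208)

(1.3045, -0.6546, -0.8208)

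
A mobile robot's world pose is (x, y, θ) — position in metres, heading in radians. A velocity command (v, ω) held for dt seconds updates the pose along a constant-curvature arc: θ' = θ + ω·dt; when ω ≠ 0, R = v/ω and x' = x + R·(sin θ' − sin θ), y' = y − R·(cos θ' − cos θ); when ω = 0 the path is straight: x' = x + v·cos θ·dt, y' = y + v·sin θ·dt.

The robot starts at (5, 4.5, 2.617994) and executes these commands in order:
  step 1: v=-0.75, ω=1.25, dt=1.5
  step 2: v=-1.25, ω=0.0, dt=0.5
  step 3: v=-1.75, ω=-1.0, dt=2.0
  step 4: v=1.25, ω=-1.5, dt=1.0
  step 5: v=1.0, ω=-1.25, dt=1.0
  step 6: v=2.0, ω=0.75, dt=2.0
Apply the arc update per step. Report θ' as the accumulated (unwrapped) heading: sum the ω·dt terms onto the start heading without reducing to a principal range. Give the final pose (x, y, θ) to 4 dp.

(12.6681, 9.6894, 1.2430)

step 1: θ'=4.4930 (R=-0.6000) → pose (5.8856, 4.8890, 4.4930)
step 2: θ'=4.4930 (straight) → pose (6.0216, 5.4991, 4.4930)
step 3: θ'=2.4930 (R=1.7500) → pose (8.7868, 6.5128, 2.4930)
step 4: θ'=0.9930 (R=-0.8333) → pose (8.5922, 7.6321, 0.9930)
step 5: θ'=-0.2570 (R=-0.8000) → pose (9.4656, 7.9689, -0.2570)
step 6: θ'=1.2430 (R=2.6667) → pose (12.6681, 9.6894, 1.2430)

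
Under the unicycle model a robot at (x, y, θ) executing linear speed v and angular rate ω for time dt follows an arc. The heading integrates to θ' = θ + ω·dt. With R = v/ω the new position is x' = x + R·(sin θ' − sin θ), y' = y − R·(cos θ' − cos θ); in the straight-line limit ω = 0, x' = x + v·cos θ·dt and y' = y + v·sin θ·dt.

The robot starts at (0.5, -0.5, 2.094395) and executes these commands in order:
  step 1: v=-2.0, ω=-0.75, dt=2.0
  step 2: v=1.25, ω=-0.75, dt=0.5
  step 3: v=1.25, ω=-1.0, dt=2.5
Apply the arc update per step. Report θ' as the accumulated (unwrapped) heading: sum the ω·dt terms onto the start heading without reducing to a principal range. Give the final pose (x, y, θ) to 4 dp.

step 1: θ'=0.5944 (R=2.6667) → pose (-0.3160, -4.0426, 0.5944)
step 2: θ'=0.2194 (R=-1.6667) → pose (0.2546, -3.7967, 0.2194)
step 3: θ'=-2.2806 (R=-1.2500) → pose (1.4747, -5.8314, -2.2806)

(1.4747, -5.8314, -2.2806)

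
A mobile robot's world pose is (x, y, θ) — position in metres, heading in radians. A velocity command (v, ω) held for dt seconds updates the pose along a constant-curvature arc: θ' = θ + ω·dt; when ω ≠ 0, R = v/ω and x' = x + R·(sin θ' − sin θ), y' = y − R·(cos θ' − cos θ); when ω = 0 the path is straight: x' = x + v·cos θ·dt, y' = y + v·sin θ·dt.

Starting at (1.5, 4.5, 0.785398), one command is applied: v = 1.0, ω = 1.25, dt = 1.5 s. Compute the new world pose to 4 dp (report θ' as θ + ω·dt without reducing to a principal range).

θ' = 0.7854 + 1.25·1.5 = 2.6604
R = v/ω = 1.0/1.25 = 0.8000
x' = 1.5 + 0.8000·(sin 2.6604 − sin 0.7854) = 1.3046
y' = 4.5 − 0.8000·(cos 2.6604 − cos 0.7854) = 5.7748

(1.3046, 5.7748, 2.6604)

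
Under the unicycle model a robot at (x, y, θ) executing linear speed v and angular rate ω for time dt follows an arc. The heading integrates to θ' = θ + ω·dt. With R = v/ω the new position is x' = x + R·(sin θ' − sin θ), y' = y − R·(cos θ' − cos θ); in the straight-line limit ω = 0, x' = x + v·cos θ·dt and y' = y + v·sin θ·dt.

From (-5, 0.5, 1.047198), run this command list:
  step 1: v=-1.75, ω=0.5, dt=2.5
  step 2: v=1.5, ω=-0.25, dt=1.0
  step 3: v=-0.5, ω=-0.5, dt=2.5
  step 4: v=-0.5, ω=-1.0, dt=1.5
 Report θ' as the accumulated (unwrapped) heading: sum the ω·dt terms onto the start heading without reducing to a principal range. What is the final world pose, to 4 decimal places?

step 1: θ'=2.2972 (R=-3.5000) → pose (-4.5854, -3.5746, 2.2972)
step 2: θ'=2.0472 (R=-6.0000) → pose (-5.4319, -2.3410, 2.0472)
step 3: θ'=0.7972 (R=1.0000) → pose (-5.6051, -3.4983, 0.7972)
step 4: θ'=-0.7028 (R=0.5000) → pose (-6.2860, -3.5305, -0.7028)

(-6.2860, -3.5305, -0.7028)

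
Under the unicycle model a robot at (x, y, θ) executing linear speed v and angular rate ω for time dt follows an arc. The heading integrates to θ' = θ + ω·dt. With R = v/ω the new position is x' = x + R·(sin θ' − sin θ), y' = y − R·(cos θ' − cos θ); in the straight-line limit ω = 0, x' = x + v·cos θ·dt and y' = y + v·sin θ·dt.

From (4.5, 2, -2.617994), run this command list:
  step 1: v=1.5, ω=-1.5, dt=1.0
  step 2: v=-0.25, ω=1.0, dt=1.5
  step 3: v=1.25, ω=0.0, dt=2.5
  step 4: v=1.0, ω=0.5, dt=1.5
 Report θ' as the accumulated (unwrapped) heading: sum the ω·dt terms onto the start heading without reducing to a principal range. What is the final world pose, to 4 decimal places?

step 1: θ'=-4.1180 (R=-1.0000) → pose (3.1715, 2.3060, -4.1180)
step 2: θ'=-2.6180 (R=-0.2500) → pose (3.5036, 2.2295, -2.6180)
step 3: θ'=-2.6180 (straight) → pose (0.7973, 0.6670, -2.6180)
step 4: θ'=-1.8680 (R=2.0000) → pose (-0.1150, -0.4794, -1.8680)

(-0.1150, -0.4794, -1.8680)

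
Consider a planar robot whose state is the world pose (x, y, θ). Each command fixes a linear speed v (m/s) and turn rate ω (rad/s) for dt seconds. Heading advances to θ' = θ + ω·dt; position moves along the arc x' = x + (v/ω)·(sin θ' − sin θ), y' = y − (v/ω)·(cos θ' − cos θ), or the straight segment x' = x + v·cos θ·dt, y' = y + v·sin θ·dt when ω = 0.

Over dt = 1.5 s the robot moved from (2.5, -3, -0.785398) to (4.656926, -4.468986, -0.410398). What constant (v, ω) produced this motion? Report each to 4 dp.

Δθ = -0.410398 − -0.785398 = 0.375000
ω = Δθ/dt = 0.375000/1.5 = 0.2500
R = Δx/(sin θ' − sin θ) = 7.0000
v = R·ω = 7.0000·0.2500 = 1.7500

v = 1.7500, ω = 0.2500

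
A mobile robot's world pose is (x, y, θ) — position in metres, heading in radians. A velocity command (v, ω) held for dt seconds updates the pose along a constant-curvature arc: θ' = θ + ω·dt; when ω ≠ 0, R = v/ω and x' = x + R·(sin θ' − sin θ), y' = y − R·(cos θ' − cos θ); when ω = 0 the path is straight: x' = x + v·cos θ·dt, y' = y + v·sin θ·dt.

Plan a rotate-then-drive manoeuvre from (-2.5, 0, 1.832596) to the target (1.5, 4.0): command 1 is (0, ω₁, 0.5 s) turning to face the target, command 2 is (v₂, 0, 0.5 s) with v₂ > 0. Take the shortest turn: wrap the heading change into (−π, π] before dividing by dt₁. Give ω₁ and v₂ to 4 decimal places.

ω₁ = -2.0944, v₂ = 11.3137

heading to target = atan2(4−0, 1.5−-2.5) = 0.7854
Δθ = wrap(0.7854 − 1.8326) = -1.0472; ω₁ = Δθ/dt₁ = -2.0944
distance = √((1.5−-2.5)² + (4−0)²) = 5.6569; v₂ = distance/dt₂ = 11.3137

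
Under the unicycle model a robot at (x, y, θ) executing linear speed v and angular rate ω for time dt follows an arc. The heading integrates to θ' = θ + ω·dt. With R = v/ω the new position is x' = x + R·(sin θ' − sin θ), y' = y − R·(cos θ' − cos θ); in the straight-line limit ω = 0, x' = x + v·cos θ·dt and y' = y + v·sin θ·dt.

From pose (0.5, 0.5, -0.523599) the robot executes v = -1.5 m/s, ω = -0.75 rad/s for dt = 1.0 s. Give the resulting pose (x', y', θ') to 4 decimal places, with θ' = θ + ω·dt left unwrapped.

θ' = -0.5236 + -0.75·1.0 = -1.2736
R = v/ω = -1.5/-0.75 = 2.0000
x' = 0.5 + 2.0000·(sin -1.2736 − sin -0.5236) = -0.4123
y' = 0.5 − 2.0000·(cos -1.2736 − cos -0.5236) = 1.6464

(-0.4123, 1.6464, -1.2736)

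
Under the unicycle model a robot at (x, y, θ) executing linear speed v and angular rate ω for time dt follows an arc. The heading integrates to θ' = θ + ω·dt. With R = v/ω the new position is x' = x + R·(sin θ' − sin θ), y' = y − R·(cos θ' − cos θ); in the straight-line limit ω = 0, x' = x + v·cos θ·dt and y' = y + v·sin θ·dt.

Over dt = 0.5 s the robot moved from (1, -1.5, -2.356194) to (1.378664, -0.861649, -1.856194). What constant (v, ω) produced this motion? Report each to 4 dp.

Δθ = -1.856194 − -2.356194 = 0.500000
ω = Δθ/dt = 0.500000/0.5 = 1.0000
R = −Δy/(cos θ' − cos θ) = -1.5000
v = R·ω = -1.5000·1.0000 = -1.5000

v = -1.5000, ω = 1.0000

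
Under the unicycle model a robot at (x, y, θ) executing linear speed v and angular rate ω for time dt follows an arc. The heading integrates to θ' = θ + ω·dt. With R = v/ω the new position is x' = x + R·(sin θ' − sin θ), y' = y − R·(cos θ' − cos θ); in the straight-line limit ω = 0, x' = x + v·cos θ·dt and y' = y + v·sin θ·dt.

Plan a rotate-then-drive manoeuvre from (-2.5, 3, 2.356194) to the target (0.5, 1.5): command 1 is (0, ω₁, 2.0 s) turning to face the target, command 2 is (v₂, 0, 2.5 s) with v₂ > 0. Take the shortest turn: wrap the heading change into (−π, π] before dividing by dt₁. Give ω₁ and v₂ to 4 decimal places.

ω₁ = -1.4099, v₂ = 1.3416

heading to target = atan2(1.5−3, 0.5−-2.5) = -0.4636
Δθ = wrap(-0.4636 − 2.3562) = -2.8198; ω₁ = Δθ/dt₁ = -1.4099
distance = √((0.5−-2.5)² + (1.5−3)²) = 3.3541; v₂ = distance/dt₂ = 1.3416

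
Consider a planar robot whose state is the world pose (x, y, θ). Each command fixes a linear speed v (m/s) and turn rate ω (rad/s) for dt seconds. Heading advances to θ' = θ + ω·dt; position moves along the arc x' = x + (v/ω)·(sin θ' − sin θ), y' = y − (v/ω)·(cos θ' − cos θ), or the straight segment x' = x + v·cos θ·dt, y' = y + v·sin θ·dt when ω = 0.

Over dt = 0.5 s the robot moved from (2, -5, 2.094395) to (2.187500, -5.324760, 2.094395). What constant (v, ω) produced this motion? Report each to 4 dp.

Δθ = 2.094395 − 2.094395 = 0.000000
ω = Δθ/dt = 0.000000/0.5 = 0.0000
ω = 0 → v = (Δx·cos θ + Δy·sin θ)/dt = -0.7500

v = -0.7500, ω = 0.0000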